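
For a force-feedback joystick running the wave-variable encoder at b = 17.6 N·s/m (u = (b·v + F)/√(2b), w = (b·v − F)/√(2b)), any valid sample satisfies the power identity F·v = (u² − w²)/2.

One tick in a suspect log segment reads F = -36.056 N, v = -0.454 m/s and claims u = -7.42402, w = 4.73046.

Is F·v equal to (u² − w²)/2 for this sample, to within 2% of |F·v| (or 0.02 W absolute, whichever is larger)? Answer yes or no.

F·v = (-36.056)×(-0.454) = 16.3694 W.
(u² − w²)/2 = (55.1161 − 22.3773)/2 = 16.3694 W.
|Δ| = 0.0000;  2% of max(1, |F·v|) = 0.3274.

yes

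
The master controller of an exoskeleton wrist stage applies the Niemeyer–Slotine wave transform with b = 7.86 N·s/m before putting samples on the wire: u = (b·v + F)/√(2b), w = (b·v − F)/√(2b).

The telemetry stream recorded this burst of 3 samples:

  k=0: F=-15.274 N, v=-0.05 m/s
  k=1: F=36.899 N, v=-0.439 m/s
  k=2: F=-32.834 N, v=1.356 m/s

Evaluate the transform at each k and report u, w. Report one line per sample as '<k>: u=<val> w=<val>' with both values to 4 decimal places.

0: u=-3.9515 w=3.7532
1: u=8.4363 w=-10.1768
2: u=-5.5931 w=10.9694

k=0: b·v=7.86×(-0.05)=-0.3930; √(2b)=3.9648; u=(-0.3930+(-15.274))/3.9648=-3.9515, w=(-0.3930−(-15.274))/3.9648=3.7532
k=1: b·v=7.86×(-0.439)=-3.4505; √(2b)=3.9648; u=(-3.4505+36.899)/3.9648=8.4363, w=(-3.4505−36.899)/3.9648=-10.1768
k=2: b·v=7.86×1.356=10.6582; √(2b)=3.9648; u=(10.6582+(-32.834))/3.9648=-5.5931, w=(10.6582−(-32.834))/3.9648=10.9694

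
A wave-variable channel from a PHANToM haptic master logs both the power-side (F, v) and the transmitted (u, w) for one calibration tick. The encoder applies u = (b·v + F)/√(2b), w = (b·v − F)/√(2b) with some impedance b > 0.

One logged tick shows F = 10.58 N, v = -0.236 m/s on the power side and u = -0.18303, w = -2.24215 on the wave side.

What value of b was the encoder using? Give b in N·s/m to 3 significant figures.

u + w = -2.4252;  u + w = √(2b)·v, so √(2b) = -2.4252/(-0.236) = 10.2762.
b = (√(2b))²/2 = 105.6000/2 = 52.8000.
(Check via u − w = 2F/√(2b): u − w = 2.0591, 2F/√(2b) = 2.0591.)

b = 52.8 N·s/m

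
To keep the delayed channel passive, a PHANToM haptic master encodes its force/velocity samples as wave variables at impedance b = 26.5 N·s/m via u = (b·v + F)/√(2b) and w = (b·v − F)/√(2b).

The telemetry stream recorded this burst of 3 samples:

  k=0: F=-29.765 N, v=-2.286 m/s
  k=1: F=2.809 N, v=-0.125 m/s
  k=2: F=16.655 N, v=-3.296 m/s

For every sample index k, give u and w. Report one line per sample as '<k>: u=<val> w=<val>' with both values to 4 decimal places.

k=0: b·v=26.5×(-2.286)=-60.5790; √(2b)=7.2801; u=(-60.5790+(-29.765))/7.2801=-12.4097, w=(-60.5790−(-29.765))/7.2801=-4.2326
k=1: b·v=26.5×(-0.125)=-3.3125; √(2b)=7.2801; u=(-3.3125+2.809)/7.2801=-0.0692, w=(-3.3125−2.809)/7.2801=-0.8409
k=2: b·v=26.5×(-3.296)=-87.3440; √(2b)=7.2801; u=(-87.3440+16.655)/7.2801=-9.7099, w=(-87.3440−16.655)/7.2801=-14.2854

0: u=-12.4097 w=-4.2326
1: u=-0.0692 w=-0.8409
2: u=-9.7099 w=-14.2854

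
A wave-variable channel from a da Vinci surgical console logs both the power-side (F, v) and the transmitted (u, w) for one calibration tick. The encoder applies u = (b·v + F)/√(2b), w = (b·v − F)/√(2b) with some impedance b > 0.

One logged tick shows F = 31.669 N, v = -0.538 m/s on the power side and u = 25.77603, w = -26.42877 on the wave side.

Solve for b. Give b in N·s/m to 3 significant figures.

b = 0.736 N·s/m

u + w = -0.65274;  u + w = √(2b)·v, so √(2b) = -0.65274/(-0.538) = 1.21327.
b = (√(2b))²/2 = 1.47203/2 = 0.73601.
(Check via u − w = 2F/√(2b): u − w = 52.20480, 2F/√(2b) = 52.20431.)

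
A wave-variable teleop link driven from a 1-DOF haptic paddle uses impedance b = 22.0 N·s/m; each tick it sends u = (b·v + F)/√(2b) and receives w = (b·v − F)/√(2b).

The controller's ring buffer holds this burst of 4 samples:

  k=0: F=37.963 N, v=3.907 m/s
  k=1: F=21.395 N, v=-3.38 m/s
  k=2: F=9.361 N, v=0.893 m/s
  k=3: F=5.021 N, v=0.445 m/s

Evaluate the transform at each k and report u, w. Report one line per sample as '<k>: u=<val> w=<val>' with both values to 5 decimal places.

0: u=18.68119 w=7.23492
1: u=-7.98477 w=-14.43561
2: u=4.37297 w=1.55052
3: u=2.23284 w=0.71895

k=0: b·v=22.0×3.907=85.95400; √(2b)=6.63325; u=(85.95400+37.963)/6.63325=18.68119, w=(85.95400−37.963)/6.63325=7.23492
k=1: b·v=22.0×(-3.38)=-74.36000; √(2b)=6.63325; u=(-74.36000+21.395)/6.63325=-7.98477, w=(-74.36000−21.395)/6.63325=-14.43561
k=2: b·v=22.0×0.893=19.64600; √(2b)=6.63325; u=(19.64600+9.361)/6.63325=4.37297, w=(19.64600−9.361)/6.63325=1.55052
k=3: b·v=22.0×0.445=9.79000; √(2b)=6.63325; u=(9.79000+5.021)/6.63325=2.23284, w=(9.79000−5.021)/6.63325=0.71895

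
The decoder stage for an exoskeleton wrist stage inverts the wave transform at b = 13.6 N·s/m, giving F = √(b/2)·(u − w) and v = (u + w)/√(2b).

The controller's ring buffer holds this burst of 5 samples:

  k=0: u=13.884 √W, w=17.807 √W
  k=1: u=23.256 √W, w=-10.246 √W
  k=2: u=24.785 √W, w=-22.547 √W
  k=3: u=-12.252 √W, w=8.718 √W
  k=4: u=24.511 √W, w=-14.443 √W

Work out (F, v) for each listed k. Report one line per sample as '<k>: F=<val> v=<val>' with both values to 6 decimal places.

k=0: u−w=-3.923000, u+w=31.691000; √(b/2)=2.607681, √(2b)=5.215362; F=2.607681×(-3.923)=-10.229932, v=31.691000/5.215362=6.076472
k=1: u−w=33.502000, u+w=13.010000; √(b/2)=2.607681, √(2b)=5.215362; F=2.607681×33.502=87.362528, v=13.010000/5.215362=2.494554
k=2: u−w=47.332000, u+w=2.238000; √(b/2)=2.607681, √(2b)=5.215362; F=2.607681×47.332=123.426755, v=2.238000/5.215362=0.429117
k=3: u−w=-20.970000, u+w=-3.534000; √(b/2)=2.607681, √(2b)=5.215362; F=2.607681×(-20.97)=-54.683070, v=-3.534000/5.215362=-0.677614
k=4: u−w=38.954000, u+w=10.068000; √(b/2)=2.607681, √(2b)=5.215362; F=2.607681×38.954=101.579604, v=10.068000/5.215362=1.930451

0: F=-10.229932 v=6.076472
1: F=87.362528 v=2.494554
2: F=123.426755 v=0.429117
3: F=-54.683070 v=-0.677614
4: F=101.579604 v=1.930451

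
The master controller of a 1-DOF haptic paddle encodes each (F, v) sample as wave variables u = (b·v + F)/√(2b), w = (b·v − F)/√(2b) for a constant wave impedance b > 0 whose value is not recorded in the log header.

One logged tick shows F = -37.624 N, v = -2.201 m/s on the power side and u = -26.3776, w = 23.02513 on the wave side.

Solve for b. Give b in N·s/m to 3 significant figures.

b = 1.16 N·s/m

u + w = -3.35247;  u + w = √(2b)·v, so √(2b) = -3.35247/(-2.201) = 1.52316.
b = (√(2b))²/2 = 2.32001/2 = 1.16000.
(Check via u − w = 2F/√(2b): u − w = -49.40273, 2F/√(2b) = -49.40263.)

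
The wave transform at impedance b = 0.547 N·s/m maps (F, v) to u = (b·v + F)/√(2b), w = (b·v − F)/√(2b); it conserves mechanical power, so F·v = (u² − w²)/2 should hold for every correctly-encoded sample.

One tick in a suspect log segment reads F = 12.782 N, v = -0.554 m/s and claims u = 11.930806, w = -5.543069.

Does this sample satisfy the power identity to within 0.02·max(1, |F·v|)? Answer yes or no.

F·v = 12.782×(-0.554) = -7.081228 W.
(u² − w²)/2 = (142.344132 − 30.725614)/2 = 55.809259 W.
|Δ| = 62.890487;  2% of max(1, |F·v|) = 0.141625.

no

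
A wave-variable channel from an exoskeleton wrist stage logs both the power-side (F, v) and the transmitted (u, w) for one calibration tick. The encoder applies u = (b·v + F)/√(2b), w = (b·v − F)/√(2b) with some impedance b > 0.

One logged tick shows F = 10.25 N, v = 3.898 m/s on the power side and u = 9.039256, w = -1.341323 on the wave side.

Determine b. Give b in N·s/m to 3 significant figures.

u + w = 7.697933;  u + w = √(2b)·v, so √(2b) = 7.697933/3.898 = 1.974842.
b = (√(2b))²/2 = 3.900000/2 = 1.950000.
(Check via u − w = 2F/√(2b): u − w = 10.380579, 2F/√(2b) = 10.380579.)

b = 1.95 N·s/m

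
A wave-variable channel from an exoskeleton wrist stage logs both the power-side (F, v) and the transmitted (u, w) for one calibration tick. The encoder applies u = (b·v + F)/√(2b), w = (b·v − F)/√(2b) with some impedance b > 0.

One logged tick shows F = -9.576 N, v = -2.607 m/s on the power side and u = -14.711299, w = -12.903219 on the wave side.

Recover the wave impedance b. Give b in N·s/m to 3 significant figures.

b = 56.1 N·s/m

u + w = -27.614518;  u + w = √(2b)·v, so √(2b) = -27.614518/(-2.607) = 10.592450.
b = (√(2b))²/2 = 112.200004/2 = 56.100002.
(Check via u − w = 2F/√(2b): u − w = -1.808080, 2F/√(2b) = -1.808080.)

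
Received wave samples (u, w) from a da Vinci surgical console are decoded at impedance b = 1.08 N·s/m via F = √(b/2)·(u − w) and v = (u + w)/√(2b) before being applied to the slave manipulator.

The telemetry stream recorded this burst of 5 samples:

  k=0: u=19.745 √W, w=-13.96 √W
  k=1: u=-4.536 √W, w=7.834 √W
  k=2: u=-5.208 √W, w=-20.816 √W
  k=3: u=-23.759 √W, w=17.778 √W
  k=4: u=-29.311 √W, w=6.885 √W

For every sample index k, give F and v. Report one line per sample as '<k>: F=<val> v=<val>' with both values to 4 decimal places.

k=0: u−w=33.7050, u+w=5.7850; √(b/2)=0.7348, √(2b)=1.4697; F=0.7348×33.705=24.7680, v=5.7850/1.4697=3.9362
k=1: u−w=-12.3700, u+w=3.2980; √(b/2)=0.7348, √(2b)=1.4697; F=0.7348×(-12.37)=-9.0901, v=3.2980/1.4697=2.2440
k=2: u−w=15.6080, u+w=-26.0240; √(b/2)=0.7348, √(2b)=1.4697; F=0.7348×15.608=11.4695, v=-26.0240/1.4697=-17.7071
k=3: u−w=-41.5370, u+w=-5.9810; √(b/2)=0.7348, √(2b)=1.4697; F=0.7348×(-41.537)=-30.5233, v=-5.9810/1.4697=-4.0696
k=4: u−w=-36.1960, u+w=-22.4260; √(b/2)=0.7348, √(2b)=1.4697; F=0.7348×(-36.196)=-26.5985, v=-22.4260/1.4697=-15.2590

0: F=24.7680 v=3.9362
1: F=-9.0901 v=2.2440
2: F=11.4695 v=-17.7071
3: F=-30.5233 v=-4.0696
4: F=-26.5985 v=-15.2590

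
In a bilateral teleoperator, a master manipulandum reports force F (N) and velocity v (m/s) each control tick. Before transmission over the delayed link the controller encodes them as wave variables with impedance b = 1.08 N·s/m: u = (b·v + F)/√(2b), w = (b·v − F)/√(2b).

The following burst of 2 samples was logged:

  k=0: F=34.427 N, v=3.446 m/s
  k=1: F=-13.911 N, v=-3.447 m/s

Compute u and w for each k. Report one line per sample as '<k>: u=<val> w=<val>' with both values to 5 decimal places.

k=0: b·v=1.08×3.446=3.72168; √(2b)=1.46969; u=(3.72168+34.427)/1.46969=25.95689, w=(3.72168−34.427)/1.46969=-20.89232
k=1: b·v=1.08×(-3.447)=-3.72276; √(2b)=1.46969; u=(-3.72276+(-13.911))/1.46969=-11.99825, w=(-3.72276−(-13.911))/1.46969=6.93222

0: u=25.95689 w=-20.89232
1: u=-11.99825 w=6.93222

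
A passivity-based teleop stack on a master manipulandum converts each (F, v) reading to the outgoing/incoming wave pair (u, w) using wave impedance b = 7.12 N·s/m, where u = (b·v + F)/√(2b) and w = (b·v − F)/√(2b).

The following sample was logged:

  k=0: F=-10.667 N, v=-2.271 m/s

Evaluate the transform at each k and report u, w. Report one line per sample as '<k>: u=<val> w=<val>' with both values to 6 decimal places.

0: u=-7.111664 w=-1.458165

k=0: b·v=7.12×(-2.271)=-16.169520; √(2b)=3.773592; u=(-16.169520+(-10.667))/3.773592=-7.111664, w=(-16.169520−(-10.667))/3.773592=-1.458165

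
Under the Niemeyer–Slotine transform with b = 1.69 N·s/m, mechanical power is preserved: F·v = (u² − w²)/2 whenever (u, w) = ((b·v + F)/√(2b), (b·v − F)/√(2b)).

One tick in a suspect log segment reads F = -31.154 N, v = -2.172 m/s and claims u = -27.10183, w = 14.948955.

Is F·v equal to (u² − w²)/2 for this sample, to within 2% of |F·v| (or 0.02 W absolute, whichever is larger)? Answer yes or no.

F·v = (-31.154)×(-2.172) = 67.666488 W.
(u² − w²)/2 = (734.509189 − 223.471256)/2 = 255.518967 W.
|Δ| = 187.852479;  2% of max(1, |F·v|) = 1.353330.

no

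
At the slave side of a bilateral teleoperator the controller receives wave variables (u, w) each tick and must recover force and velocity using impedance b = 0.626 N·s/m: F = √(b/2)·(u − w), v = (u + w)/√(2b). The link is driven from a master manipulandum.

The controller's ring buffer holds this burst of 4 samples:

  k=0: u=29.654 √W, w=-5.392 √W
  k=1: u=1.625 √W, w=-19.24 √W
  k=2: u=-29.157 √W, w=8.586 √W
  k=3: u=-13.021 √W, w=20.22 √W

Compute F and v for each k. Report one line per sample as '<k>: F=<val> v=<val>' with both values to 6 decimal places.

0: F=19.606976 v=21.683253
1: F=11.673217 v=-15.742746
2: F=-21.115851 v=-18.384560
3: F=-18.597144 v=6.433836

k=0: u−w=35.046000, u+w=24.262000; √(b/2)=0.559464, √(2b)=1.118928; F=0.559464×35.046=19.606976, v=24.262000/1.118928=21.683253
k=1: u−w=20.865000, u+w=-17.615000; √(b/2)=0.559464, √(2b)=1.118928; F=0.559464×20.865=11.673217, v=-17.615000/1.118928=-15.742746
k=2: u−w=-37.743000, u+w=-20.571000; √(b/2)=0.559464, √(2b)=1.118928; F=0.559464×(-37.743)=-21.115851, v=-20.571000/1.118928=-18.384560
k=3: u−w=-33.241000, u+w=7.199000; √(b/2)=0.559464, √(2b)=1.118928; F=0.559464×(-33.241)=-18.597144, v=7.199000/1.118928=6.433836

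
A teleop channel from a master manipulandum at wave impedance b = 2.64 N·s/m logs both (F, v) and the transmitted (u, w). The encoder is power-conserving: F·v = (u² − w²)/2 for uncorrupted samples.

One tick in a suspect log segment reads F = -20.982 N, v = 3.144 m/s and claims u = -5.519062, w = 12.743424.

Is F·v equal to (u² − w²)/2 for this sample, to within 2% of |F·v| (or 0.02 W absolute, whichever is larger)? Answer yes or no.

F·v = (-20.982)×3.144 = -65.967408 W.
(u² − w²)/2 = (30.460045 − 162.394855)/2 = -65.967405 W.
|Δ| = 0.000003;  2% of max(1, |F·v|) = 1.319348.

yes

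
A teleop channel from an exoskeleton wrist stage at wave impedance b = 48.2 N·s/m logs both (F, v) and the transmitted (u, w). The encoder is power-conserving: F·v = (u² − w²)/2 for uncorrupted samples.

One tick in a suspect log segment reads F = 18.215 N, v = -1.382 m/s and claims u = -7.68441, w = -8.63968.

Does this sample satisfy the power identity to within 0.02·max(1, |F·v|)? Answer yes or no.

no

F·v = 18.215×(-1.382) = -25.17313 W.
(u² − w²)/2 = (59.05016 − 74.64407)/2 = -7.79696 W.
|Δ| = 17.37617;  2% of max(1, |F·v|) = 0.50346.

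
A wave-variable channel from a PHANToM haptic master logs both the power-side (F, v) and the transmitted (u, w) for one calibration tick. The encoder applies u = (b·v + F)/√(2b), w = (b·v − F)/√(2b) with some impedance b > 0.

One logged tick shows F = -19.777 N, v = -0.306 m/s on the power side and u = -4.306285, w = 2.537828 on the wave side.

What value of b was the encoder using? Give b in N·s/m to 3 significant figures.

u + w = -1.768457;  u + w = √(2b)·v, so √(2b) = -1.768457/(-0.306) = 5.779271.
b = (√(2b))²/2 = 33.399976/2 = 16.699988.
(Check via u − w = 2F/√(2b): u − w = -6.844113, 2F/√(2b) = -6.844116.)

b = 16.7 N·s/m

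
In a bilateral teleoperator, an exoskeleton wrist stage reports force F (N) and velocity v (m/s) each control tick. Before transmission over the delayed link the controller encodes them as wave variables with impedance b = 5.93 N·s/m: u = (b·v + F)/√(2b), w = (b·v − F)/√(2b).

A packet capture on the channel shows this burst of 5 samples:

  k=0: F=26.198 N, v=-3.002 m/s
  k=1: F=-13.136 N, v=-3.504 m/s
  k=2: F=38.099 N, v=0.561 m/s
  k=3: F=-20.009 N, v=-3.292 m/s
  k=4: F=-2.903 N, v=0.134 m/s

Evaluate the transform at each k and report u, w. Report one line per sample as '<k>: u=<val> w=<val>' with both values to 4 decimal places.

k=0: b·v=5.93×(-3.002)=-17.8019; √(2b)=3.4438; u=(-17.8019+26.198)/3.4438=2.4380, w=(-17.8019−26.198)/3.4438=-12.7764
k=1: b·v=5.93×(-3.504)=-20.7787; √(2b)=3.4438; u=(-20.7787+(-13.136))/3.4438=-9.8480, w=(-20.7787−(-13.136))/3.4438=-2.2192
k=2: b·v=5.93×0.561=3.3267; √(2b)=3.4438; u=(3.3267+38.099)/3.4438=12.0290, w=(3.3267−38.099)/3.4438=-10.0970
k=3: b·v=5.93×(-3.292)=-19.5216; √(2b)=3.4438; u=(-19.5216+(-20.009))/3.4438=-11.4786, w=(-19.5216−(-20.009))/3.4438=0.1415
k=4: b·v=5.93×0.134=0.7946; √(2b)=3.4438; u=(0.7946+(-2.903))/3.4438=-0.6122, w=(0.7946−(-2.903))/3.4438=1.0737

0: u=2.4380 w=-12.7764
1: u=-9.8480 w=-2.2192
2: u=12.0290 w=-10.0970
3: u=-11.4786 w=0.1415
4: u=-0.6122 w=1.0737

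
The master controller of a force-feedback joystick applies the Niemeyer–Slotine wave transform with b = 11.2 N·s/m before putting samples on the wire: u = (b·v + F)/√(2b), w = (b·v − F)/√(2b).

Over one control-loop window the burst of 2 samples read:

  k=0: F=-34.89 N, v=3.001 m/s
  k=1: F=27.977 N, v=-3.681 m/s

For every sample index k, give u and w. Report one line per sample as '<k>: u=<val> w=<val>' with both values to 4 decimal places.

k=0: b·v=11.2×3.001=33.6112; √(2b)=4.7329; u=(33.6112+(-34.89))/4.7329=-0.2702, w=(33.6112−(-34.89))/4.7329=14.4735
k=1: b·v=11.2×(-3.681)=-41.2272; √(2b)=4.7329; u=(-41.2272+27.977)/4.7329=-2.7996, w=(-41.2272−27.977)/4.7329=-14.6221

0: u=-0.2702 w=14.4735
1: u=-2.7996 w=-14.6221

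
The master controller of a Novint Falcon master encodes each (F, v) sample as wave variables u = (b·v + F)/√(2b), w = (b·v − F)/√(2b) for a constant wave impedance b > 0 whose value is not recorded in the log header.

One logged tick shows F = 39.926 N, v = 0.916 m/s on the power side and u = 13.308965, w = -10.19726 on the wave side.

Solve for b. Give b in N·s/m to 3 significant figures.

u + w = 3.111705;  u + w = √(2b)·v, so √(2b) = 3.111705/0.916 = 3.397058.
b = (√(2b))²/2 = 11.540002/2 = 5.770001.
(Check via u − w = 2F/√(2b): u − w = 23.506225, 2F/√(2b) = 23.506223.)

b = 5.77 N·s/m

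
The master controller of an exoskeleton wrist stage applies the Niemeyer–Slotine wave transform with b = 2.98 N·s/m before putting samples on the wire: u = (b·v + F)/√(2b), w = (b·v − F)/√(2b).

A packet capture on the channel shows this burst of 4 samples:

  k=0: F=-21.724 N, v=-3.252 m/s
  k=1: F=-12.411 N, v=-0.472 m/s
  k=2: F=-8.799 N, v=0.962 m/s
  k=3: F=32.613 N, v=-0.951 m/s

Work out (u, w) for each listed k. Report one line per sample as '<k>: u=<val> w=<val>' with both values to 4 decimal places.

0: u=-12.8681 w=4.9289
1: u=-5.6599 w=4.5076
2: u=-2.4299 w=4.7785
3: u=12.1980 w=-14.5196

k=0: b·v=2.98×(-3.252)=-9.6910; √(2b)=2.4413; u=(-9.6910+(-21.724))/2.4413=-12.8681, w=(-9.6910−(-21.724))/2.4413=4.9289
k=1: b·v=2.98×(-0.472)=-1.4066; √(2b)=2.4413; u=(-1.4066+(-12.411))/2.4413=-5.6599, w=(-1.4066−(-12.411))/2.4413=4.5076
k=2: b·v=2.98×0.962=2.8668; √(2b)=2.4413; u=(2.8668+(-8.799))/2.4413=-2.4299, w=(2.8668−(-8.799))/2.4413=4.7785
k=3: b·v=2.98×(-0.951)=-2.8340; √(2b)=2.4413; u=(-2.8340+32.613)/2.4413=12.1980, w=(-2.8340−32.613)/2.4413=-14.5196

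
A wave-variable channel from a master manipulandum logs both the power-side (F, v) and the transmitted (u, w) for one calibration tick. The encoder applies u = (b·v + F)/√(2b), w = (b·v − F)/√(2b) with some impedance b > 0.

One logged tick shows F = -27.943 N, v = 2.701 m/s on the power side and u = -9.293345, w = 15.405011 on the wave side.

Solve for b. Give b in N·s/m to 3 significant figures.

u + w = 6.111666;  u + w = √(2b)·v, so √(2b) = 6.111666/2.701 = 2.262742.
b = (√(2b))²/2 = 5.120001/2 = 2.560001.
(Check via u − w = 2F/√(2b): u − w = -24.698356, 2F/√(2b) = -24.698353.)

b = 2.56 N·s/m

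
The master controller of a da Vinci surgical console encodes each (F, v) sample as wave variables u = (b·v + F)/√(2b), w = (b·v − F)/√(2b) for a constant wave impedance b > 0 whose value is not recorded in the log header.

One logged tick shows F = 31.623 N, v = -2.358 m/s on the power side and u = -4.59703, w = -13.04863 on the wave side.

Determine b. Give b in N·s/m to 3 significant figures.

b = 28 N·s/m

u + w = -17.6457;  u + w = √(2b)·v, so √(2b) = -17.6457/(-2.358) = 7.4833.
b = (√(2b))²/2 = 56.0000/2 = 28.0000.
(Check via u − w = 2F/√(2b): u − w = 8.4516, 2F/√(2b) = 8.4516.)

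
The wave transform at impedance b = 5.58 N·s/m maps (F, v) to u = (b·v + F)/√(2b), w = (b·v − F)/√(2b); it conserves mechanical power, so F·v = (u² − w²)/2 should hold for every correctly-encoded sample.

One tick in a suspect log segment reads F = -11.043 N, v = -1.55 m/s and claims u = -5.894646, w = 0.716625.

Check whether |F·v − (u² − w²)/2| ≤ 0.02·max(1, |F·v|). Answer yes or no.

yes

F·v = (-11.043)×(-1.55) = 17.116650 W.
(u² − w²)/2 = (34.746851 − 0.513551)/2 = 17.116650 W.
|Δ| = 0.000000;  2% of max(1, |F·v|) = 0.342333.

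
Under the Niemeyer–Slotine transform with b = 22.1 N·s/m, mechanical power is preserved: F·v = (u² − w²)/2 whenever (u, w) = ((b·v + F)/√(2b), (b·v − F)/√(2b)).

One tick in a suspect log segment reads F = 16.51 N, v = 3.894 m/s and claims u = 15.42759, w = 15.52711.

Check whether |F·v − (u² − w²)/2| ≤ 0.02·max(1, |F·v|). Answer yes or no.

no

F·v = 16.51×3.894 = 64.28994 W.
(u² − w²)/2 = (238.01053 − 241.09114)/2 = -1.54031 W.
|Δ| = 65.83025;  2% of max(1, |F·v|) = 1.28580.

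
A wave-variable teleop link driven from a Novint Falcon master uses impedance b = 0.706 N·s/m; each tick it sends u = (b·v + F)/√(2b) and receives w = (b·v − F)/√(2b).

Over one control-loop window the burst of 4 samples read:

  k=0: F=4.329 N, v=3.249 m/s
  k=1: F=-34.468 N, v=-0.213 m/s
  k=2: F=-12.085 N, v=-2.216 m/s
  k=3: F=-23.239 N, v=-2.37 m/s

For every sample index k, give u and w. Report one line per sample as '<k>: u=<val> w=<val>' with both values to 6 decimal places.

k=0: b·v=0.706×3.249=2.293794; √(2b)=1.188276; u=(2.293794+4.329)/1.188276=5.573447, w=(2.293794−4.329)/1.188276=-1.712738
k=1: b·v=0.706×(-0.213)=-0.150378; √(2b)=1.188276; u=(-0.150378+(-34.468))/1.188276=-29.133279, w=(-0.150378−(-34.468))/1.188276=28.880176
k=2: b·v=0.706×(-2.216)=-1.564496; √(2b)=1.188276; u=(-1.564496+(-12.085))/1.188276=-11.486805, w=(-1.564496−(-12.085))/1.188276=8.853586
k=3: b·v=0.706×(-2.37)=-1.673220; √(2b)=1.188276; u=(-1.673220+(-23.239))/1.188276=-20.965010, w=(-1.673220−(-23.239))/1.188276=18.148796

0: u=5.573447 w=-1.712738
1: u=-29.133279 w=28.880176
2: u=-11.486805 w=8.853586
3: u=-20.965010 w=18.148796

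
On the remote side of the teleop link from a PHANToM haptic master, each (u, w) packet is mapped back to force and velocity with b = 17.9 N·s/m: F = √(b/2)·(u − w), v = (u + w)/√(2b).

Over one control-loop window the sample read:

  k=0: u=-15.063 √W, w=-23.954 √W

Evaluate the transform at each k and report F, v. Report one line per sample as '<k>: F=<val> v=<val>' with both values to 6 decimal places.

0: F=26.598805 v=-6.520972

k=0: u−w=8.891000, u+w=-39.017000; √(b/2)=2.991655, √(2b)=5.983310; F=2.991655×8.891=26.598805, v=-39.017000/5.983310=-6.520972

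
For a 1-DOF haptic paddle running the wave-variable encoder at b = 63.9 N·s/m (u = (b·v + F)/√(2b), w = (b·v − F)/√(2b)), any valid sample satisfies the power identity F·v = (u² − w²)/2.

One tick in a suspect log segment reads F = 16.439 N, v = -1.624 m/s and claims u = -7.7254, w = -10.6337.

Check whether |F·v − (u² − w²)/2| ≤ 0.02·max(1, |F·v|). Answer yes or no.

F·v = 16.439×(-1.624) = -26.69694 W.
(u² − w²)/2 = (59.68181 − 113.07558)/2 = -26.69689 W.
|Δ| = 0.00005;  2% of max(1, |F·v|) = 0.53394.

yes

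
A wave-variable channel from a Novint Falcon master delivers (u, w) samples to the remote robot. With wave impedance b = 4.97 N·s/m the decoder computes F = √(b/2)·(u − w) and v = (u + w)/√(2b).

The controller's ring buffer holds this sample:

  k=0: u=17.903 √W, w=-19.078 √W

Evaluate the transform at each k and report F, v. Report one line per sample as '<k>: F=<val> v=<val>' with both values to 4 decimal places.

k=0: u−w=36.9810, u+w=-1.1750; √(b/2)=1.5764, √(2b)=3.1528; F=1.5764×36.981=58.2964, v=-1.1750/3.1528=-0.3727

0: F=58.2964 v=-0.3727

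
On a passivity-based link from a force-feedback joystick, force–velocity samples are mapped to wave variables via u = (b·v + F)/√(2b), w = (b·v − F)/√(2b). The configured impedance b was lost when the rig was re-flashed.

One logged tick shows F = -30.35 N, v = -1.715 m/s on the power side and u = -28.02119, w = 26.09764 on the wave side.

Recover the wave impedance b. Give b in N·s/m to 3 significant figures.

u + w = -1.92355;  u + w = √(2b)·v, so √(2b) = -1.92355/(-1.715) = 1.12160.
b = (√(2b))²/2 = 1.25799/2 = 0.62900.
(Check via u − w = 2F/√(2b): u − w = -54.11883, 2F/√(2b) = -54.11895.)

b = 0.629 N·s/m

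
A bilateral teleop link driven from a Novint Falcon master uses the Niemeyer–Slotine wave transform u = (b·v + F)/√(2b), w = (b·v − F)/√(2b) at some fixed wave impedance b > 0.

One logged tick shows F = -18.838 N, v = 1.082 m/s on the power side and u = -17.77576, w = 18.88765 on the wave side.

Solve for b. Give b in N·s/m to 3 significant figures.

b = 0.528 N·s/m

u + w = 1.1119;  u + w = √(2b)·v, so √(2b) = 1.1119/1.082 = 1.0276.
b = (√(2b))²/2 = 1.0560/2 = 0.5280.
(Check via u − w = 2F/√(2b): u − w = -36.6634, 2F/√(2b) = -36.6632.)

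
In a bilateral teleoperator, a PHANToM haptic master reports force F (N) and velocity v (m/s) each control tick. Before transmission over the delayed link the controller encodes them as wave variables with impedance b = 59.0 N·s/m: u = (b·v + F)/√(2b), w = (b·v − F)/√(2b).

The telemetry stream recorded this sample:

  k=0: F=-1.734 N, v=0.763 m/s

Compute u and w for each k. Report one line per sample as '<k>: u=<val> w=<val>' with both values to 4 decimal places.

k=0: b·v=59.0×0.763=45.0170; √(2b)=10.8628; u=(45.0170+(-1.734))/10.8628=3.9845, w=(45.0170−(-1.734))/10.8628=4.3038

0: u=3.9845 w=4.3038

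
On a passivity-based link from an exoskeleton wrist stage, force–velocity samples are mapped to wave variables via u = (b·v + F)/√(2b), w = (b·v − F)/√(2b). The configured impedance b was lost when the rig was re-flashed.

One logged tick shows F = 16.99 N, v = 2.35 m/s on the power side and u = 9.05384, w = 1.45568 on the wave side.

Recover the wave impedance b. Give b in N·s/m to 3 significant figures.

u + w = 10.50952;  u + w = √(2b)·v, so √(2b) = 10.50952/2.35 = 4.47214.
b = (√(2b))²/2 = 20.00000/2 = 10.00000.
(Check via u − w = 2F/√(2b): u − w = 7.59816, 2F/√(2b) = 7.59816.)

b = 10 N·s/m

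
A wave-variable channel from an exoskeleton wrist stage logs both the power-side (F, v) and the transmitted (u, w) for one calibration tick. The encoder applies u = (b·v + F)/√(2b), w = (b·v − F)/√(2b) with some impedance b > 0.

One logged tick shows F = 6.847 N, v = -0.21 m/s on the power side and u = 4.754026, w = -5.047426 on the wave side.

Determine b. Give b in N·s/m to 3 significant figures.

u + w = -0.293400;  u + w = √(2b)·v, so √(2b) = -0.293400/(-0.21) = 1.397143.
b = (√(2b))²/2 = 1.952008/2 = 0.976004.
(Check via u − w = 2F/√(2b): u − w = 9.801452, 2F/√(2b) = 9.801431.)

b = 0.976 N·s/m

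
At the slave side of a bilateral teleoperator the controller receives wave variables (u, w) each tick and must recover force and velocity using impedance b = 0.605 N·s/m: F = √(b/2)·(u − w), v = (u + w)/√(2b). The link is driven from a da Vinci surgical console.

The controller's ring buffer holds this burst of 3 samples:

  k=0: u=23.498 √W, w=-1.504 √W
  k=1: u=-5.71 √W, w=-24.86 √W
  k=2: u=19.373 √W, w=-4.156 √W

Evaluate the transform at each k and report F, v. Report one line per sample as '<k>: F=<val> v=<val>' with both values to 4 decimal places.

0: F=13.7511 v=19.9945
1: F=10.5325 v=-27.7909
2: F=12.9410 v=13.8336

k=0: u−w=25.0020, u+w=21.9940; √(b/2)=0.5500, √(2b)=1.1000; F=0.5500×25.002=13.7511, v=21.9940/1.1000=19.9945
k=1: u−w=19.1500, u+w=-30.5700; √(b/2)=0.5500, √(2b)=1.1000; F=0.5500×19.15=10.5325, v=-30.5700/1.1000=-27.7909
k=2: u−w=23.5290, u+w=15.2170; √(b/2)=0.5500, √(2b)=1.1000; F=0.5500×23.529=12.9410, v=15.2170/1.1000=13.8336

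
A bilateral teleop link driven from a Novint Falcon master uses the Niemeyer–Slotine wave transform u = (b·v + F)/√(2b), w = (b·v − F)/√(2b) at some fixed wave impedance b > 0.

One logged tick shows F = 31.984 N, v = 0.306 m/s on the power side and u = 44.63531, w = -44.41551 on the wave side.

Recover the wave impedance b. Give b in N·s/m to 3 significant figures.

b = 0.258 N·s/m

u + w = 0.2198;  u + w = √(2b)·v, so √(2b) = 0.2198/0.306 = 0.7183.
b = (√(2b))²/2 = 0.5160/2 = 0.2580.
(Check via u − w = 2F/√(2b): u − w = 89.0508, 2F/√(2b) = 89.0546.)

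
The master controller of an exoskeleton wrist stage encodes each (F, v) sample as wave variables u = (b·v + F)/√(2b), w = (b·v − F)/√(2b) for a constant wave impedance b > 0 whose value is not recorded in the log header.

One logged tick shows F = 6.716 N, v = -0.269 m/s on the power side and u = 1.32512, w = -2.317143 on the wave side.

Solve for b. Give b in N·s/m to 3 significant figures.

u + w = -0.992023;  u + w = √(2b)·v, so √(2b) = -0.992023/(-0.269) = 3.687818.
b = (√(2b))²/2 = 13.600000/2 = 6.800000.
(Check via u − w = 2F/√(2b): u − w = 3.642263, 2F/√(2b) = 3.642262.)

b = 6.8 N·s/m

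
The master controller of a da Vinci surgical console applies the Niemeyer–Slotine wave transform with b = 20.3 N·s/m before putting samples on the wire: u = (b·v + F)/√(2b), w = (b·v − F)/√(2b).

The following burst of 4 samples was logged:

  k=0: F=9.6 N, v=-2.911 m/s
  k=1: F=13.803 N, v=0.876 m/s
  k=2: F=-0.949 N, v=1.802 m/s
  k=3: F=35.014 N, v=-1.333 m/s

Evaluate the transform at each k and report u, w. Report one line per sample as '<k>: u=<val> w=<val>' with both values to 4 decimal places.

k=0: b·v=20.3×(-2.911)=-59.0933; √(2b)=6.3718; u=(-59.0933+9.6)/6.3718=-7.7675, w=(-59.0933−9.6)/6.3718=-10.7808
k=1: b·v=20.3×0.876=17.7828; √(2b)=6.3718; u=(17.7828+13.803)/6.3718=4.9571, w=(17.7828−13.803)/6.3718=0.6246
k=2: b·v=20.3×1.802=36.5806; √(2b)=6.3718; u=(36.5806+(-0.949))/6.3718=5.5921, w=(36.5806−(-0.949))/6.3718=5.8899
k=3: b·v=20.3×(-1.333)=-27.0599; √(2b)=6.3718; u=(-27.0599+35.014)/6.3718=1.2483, w=(-27.0599−35.014)/6.3718=-9.7420

0: u=-7.7675 w=-10.7808
1: u=4.9571 w=0.6246
2: u=5.5921 w=5.8899
3: u=1.2483 w=-9.7420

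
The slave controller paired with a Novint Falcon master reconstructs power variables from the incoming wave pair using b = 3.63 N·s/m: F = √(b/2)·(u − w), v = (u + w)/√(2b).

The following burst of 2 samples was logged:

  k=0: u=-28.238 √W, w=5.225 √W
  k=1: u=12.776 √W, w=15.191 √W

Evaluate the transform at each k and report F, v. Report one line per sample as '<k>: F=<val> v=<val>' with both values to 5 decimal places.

0: F=-45.08200 v=-8.54093
1: F=-3.25353 v=10.37953

k=0: u−w=-33.46300, u+w=-23.01300; √(b/2)=1.34722, √(2b)=2.69444; F=1.34722×(-33.463)=-45.08200, v=-23.01300/2.69444=-8.54093
k=1: u−w=-2.41500, u+w=27.96700; √(b/2)=1.34722, √(2b)=2.69444; F=1.34722×(-2.415)=-3.25353, v=27.96700/2.69444=10.37953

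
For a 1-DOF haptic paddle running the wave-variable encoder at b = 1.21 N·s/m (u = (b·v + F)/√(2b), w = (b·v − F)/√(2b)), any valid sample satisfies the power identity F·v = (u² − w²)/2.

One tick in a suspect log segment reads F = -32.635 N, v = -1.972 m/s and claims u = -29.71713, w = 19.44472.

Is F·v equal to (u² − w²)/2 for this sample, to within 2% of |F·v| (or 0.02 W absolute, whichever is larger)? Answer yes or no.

F·v = (-32.635)×(-1.972) = 64.35622 W.
(u² − w²)/2 = (883.10782 − 378.09714)/2 = 252.50534 W.
|Δ| = 188.14912;  2% of max(1, |F·v|) = 1.28712.

no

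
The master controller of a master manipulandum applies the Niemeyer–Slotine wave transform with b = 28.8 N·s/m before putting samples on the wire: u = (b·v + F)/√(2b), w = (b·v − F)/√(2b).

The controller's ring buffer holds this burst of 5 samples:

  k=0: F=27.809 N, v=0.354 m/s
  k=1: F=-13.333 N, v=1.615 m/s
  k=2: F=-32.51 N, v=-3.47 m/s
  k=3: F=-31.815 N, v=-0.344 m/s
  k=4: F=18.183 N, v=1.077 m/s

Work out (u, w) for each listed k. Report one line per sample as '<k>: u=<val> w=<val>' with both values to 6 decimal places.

k=0: b·v=28.8×0.354=10.195200; √(2b)=7.589466; u=(10.195200+27.809)/7.589466=5.007493, w=(10.195200−27.809)/7.589466=-2.320822
k=1: b·v=28.8×1.615=46.512000; √(2b)=7.589466; u=(46.512000+(-13.333))/7.589466=4.371717, w=(46.512000−(-13.333))/7.589466=7.885271
k=2: b·v=28.8×(-3.47)=-99.936000; √(2b)=7.589466; u=(-99.936000+(-32.51))/7.589466=-17.451293, w=(-99.936000−(-32.51))/7.589466=-8.884156
k=3: b·v=28.8×(-0.344)=-9.907200; √(2b)=7.589466; u=(-9.907200+(-31.815))/7.589466=-5.497383, w=(-9.907200−(-31.815))/7.589466=2.886606
k=4: b·v=28.8×1.077=31.017600; √(2b)=7.589466; u=(31.017600+18.183)/7.589466=6.482748, w=(31.017600−18.183)/7.589466=1.691107

0: u=5.007493 w=-2.320822
1: u=4.371717 w=7.885271
2: u=-17.451293 w=-8.884156
3: u=-5.497383 w=2.886606
4: u=6.482748 w=1.691107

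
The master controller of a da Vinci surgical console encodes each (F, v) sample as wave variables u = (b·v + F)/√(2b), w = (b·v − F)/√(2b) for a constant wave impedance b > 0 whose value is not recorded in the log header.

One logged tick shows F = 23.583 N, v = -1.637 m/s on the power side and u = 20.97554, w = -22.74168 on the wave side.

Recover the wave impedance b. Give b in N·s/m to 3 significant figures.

b = 0.582 N·s/m

u + w = -1.76614;  u + w = √(2b)·v, so √(2b) = -1.76614/(-1.637) = 1.07889.
b = (√(2b))²/2 = 1.16400/2 = 0.58200.
(Check via u − w = 2F/√(2b): u − w = 43.71722, 2F/√(2b) = 43.71723.)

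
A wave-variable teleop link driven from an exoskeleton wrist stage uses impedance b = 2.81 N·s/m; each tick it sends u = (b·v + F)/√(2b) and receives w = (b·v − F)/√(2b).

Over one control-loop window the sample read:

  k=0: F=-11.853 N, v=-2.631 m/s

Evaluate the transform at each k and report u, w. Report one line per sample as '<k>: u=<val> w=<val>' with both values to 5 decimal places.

0: u=-8.11848 w=1.88129

k=0: b·v=2.81×(-2.631)=-7.39311; √(2b)=2.37065; u=(-7.39311+(-11.853))/2.37065=-8.11848, w=(-7.39311−(-11.853))/2.37065=1.88129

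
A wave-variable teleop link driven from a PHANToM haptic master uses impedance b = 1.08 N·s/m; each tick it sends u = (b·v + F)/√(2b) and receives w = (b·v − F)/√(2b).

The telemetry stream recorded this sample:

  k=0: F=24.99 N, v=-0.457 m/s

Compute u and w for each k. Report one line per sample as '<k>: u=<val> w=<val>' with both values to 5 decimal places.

k=0: b·v=1.08×(-0.457)=-0.49356; √(2b)=1.46969; u=(-0.49356+24.99)/1.46969=16.66772, w=(-0.49356−24.99)/1.46969=-17.33937

0: u=16.66772 w=-17.33937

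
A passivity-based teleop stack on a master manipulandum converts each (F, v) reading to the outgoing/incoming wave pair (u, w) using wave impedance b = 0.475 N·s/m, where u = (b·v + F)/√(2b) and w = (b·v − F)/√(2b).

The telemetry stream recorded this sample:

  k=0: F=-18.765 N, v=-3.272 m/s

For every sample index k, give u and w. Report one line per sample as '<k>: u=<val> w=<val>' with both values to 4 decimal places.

0: u=-20.8471 w=17.6579

k=0: b·v=0.475×(-3.272)=-1.5542; √(2b)=0.9747; u=(-1.5542+(-18.765))/0.9747=-20.8471, w=(-1.5542−(-18.765))/0.9747=17.6579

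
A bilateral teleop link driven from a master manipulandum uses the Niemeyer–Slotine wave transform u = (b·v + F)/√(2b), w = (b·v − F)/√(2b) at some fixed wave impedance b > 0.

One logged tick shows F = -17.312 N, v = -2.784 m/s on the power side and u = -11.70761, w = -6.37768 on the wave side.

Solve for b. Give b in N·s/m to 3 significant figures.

u + w = -18.0853;  u + w = √(2b)·v, so √(2b) = -18.0853/(-2.784) = 6.4962.
b = (√(2b))²/2 = 42.2000/2 = 21.1000.
(Check via u − w = 2F/√(2b): u − w = -5.3299, 2F/√(2b) = -5.3299.)

b = 21.1 N·s/m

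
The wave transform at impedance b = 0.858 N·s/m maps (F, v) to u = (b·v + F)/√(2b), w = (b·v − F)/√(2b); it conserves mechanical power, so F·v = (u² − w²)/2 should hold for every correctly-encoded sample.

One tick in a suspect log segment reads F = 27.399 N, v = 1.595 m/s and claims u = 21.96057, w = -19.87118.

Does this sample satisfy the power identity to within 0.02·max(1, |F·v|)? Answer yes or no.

yes

F·v = 27.399×1.595 = 43.7014 W.
(u² − w²)/2 = (482.2666 − 394.8638)/2 = 43.7014 W.
|Δ| = 0.0000;  2% of max(1, |F·v|) = 0.8740.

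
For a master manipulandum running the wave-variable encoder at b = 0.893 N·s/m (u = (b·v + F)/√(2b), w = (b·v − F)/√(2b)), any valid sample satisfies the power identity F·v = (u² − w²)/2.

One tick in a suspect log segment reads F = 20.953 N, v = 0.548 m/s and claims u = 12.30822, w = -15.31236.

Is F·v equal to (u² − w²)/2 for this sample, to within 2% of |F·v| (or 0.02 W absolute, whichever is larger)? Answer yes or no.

no

F·v = 20.953×0.548 = 11.48224 W.
(u² − w²)/2 = (151.49228 − 234.46837)/2 = -41.48804 W.
|Δ| = 52.97029;  2% of max(1, |F·v|) = 0.22964.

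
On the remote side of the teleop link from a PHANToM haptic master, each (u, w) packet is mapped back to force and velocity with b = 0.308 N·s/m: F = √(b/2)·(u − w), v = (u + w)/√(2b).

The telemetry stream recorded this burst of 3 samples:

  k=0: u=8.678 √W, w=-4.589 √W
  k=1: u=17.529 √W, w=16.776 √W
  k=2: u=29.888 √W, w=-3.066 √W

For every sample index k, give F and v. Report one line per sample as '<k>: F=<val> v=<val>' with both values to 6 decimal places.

k=0: u−w=13.267000, u+w=4.089000; √(b/2)=0.392428, √(2b)=0.784857; F=0.392428×13.267=5.206347, v=4.089000/0.784857=5.209868
k=1: u−w=0.753000, u+w=34.305000; √(b/2)=0.392428, √(2b)=0.784857; F=0.392428×0.753=0.295499, v=34.305000/0.784857=43.708617
k=2: u−w=32.954000, u+w=26.822000; √(b/2)=0.392428, √(2b)=0.784857; F=0.392428×32.954=12.932083, v=26.822000/0.784857=34.174392

0: F=5.206347 v=5.209868
1: F=0.295499 v=43.708617
2: F=12.932083 v=34.174392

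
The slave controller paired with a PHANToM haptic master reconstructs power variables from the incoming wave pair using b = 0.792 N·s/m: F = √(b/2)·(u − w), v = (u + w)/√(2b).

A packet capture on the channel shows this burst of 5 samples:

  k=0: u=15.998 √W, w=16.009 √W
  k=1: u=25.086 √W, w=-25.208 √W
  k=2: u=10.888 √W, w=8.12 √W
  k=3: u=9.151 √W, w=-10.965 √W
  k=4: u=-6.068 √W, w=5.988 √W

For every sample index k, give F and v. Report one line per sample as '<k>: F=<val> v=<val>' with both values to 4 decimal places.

0: F=-0.0069 v=25.4312
1: F=31.6493 v=-0.0969
2: F=1.7419 v=15.1028
3: F=12.6587 v=-1.4413
4: F=-7.5867 v=-0.0636

k=0: u−w=-0.0110, u+w=32.0070; √(b/2)=0.6293, √(2b)=1.2586; F=0.6293×(-0.011)=-0.0069, v=32.0070/1.2586=25.4312
k=1: u−w=50.2940, u+w=-0.1220; √(b/2)=0.6293, √(2b)=1.2586; F=0.6293×50.294=31.6493, v=-0.1220/1.2586=-0.0969
k=2: u−w=2.7680, u+w=19.0080; √(b/2)=0.6293, √(2b)=1.2586; F=0.6293×2.768=1.7419, v=19.0080/1.2586=15.1028
k=3: u−w=20.1160, u+w=-1.8140; √(b/2)=0.6293, √(2b)=1.2586; F=0.6293×20.116=12.6587, v=-1.8140/1.2586=-1.4413
k=4: u−w=-12.0560, u+w=-0.0800; √(b/2)=0.6293, √(2b)=1.2586; F=0.6293×(-12.056)=-7.5867, v=-0.0800/1.2586=-0.0636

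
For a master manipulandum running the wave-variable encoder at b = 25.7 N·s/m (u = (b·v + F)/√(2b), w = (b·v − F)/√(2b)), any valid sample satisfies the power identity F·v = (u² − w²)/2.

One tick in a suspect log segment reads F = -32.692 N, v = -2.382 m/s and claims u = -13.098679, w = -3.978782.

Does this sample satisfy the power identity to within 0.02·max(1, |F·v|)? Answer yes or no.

yes

F·v = (-32.692)×(-2.382) = 77.872344 W.
(u² − w²)/2 = (171.575392 − 15.830706)/2 = 77.872343 W.
|Δ| = 0.000001;  2% of max(1, |F·v|) = 1.557447.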